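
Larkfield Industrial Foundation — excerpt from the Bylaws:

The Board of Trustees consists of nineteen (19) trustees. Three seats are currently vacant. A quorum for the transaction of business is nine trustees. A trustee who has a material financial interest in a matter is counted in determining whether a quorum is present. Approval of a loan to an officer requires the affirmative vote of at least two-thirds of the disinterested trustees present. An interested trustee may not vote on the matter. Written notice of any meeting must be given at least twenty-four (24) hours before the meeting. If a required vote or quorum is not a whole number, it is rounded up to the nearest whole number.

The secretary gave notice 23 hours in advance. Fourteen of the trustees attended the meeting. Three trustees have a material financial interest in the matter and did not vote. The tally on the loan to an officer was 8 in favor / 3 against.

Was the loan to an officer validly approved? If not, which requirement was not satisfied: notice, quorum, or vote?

Invalid — notice requirement not satisfied.

Notice: 23 hours given; 24 required (23 < 24). Not satisfied.
Quorum: 14 present (interested trustees count toward quorum); quorum is 9. Satisfied.
Vote: the loan to an officer requires two-thirds of the disinterested trustees present (14 − 3 = 11). 2/3 of 11 = 7.33, rounded up to 8, so 8 affirmative votes are needed; 8 voted in favor. Satisfied.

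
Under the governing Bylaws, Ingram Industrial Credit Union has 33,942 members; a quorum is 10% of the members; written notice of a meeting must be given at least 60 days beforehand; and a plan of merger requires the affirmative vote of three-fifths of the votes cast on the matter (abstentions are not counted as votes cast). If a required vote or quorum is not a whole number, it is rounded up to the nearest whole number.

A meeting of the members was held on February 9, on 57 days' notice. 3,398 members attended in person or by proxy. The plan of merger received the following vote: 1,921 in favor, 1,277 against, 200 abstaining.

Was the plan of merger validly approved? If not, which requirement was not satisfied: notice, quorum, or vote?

Invalid — notice requirement not satisfied.

Notice: 57 days given; 60 required. Not satisfied.
Quorum: 10% of 33,942 = 3,394.20, rounded up to 3,395; 3,398 present. Satisfied.
Vote: requires three-fifths of the votes cast (3,398 − 200 abstaining = 3,198); 3/5 of 3198 = 1918.80, rounded up to 1919, so 1,919 needed; 1,921 in favor. Satisfied.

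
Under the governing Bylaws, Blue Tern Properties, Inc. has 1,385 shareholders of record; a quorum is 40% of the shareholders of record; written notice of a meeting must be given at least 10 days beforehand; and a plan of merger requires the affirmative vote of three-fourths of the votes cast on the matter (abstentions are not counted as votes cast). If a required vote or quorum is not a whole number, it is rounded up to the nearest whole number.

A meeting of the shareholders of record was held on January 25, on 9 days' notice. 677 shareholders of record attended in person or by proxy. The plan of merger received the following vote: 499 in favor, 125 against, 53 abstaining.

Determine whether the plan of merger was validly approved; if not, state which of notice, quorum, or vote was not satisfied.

Notice: 9 days given; 10 required. Not satisfied.
Quorum: 40% of 1,385 = 554; 677 present. Satisfied.
Vote: requires three-fourths of the votes cast (677 − 53 abstaining = 624); 3/4 of 624 = 468, so 468 needed; 499 in favor. Satisfied.

Invalid — notice requirement not satisfied.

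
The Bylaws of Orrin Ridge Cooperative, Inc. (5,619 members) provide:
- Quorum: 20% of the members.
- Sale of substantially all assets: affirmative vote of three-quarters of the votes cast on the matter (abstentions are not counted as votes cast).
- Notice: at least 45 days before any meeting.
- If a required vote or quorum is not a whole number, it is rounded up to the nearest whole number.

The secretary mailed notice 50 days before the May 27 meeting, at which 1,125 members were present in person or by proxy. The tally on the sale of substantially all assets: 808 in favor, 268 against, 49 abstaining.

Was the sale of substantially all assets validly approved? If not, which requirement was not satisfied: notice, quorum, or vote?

Notice: 50 days given; 45 required. Satisfied.
Quorum: 20% of 5,619 = 1,123.80, rounded up to 1,124; 1,125 present. Satisfied.
Vote: requires three-fourths of the votes cast (1,125 − 49 abstaining = 1,076); 3/4 of 1076 = 807, so 807 needed; 808 in favor. Satisfied.

Valid — all requirements satisfied.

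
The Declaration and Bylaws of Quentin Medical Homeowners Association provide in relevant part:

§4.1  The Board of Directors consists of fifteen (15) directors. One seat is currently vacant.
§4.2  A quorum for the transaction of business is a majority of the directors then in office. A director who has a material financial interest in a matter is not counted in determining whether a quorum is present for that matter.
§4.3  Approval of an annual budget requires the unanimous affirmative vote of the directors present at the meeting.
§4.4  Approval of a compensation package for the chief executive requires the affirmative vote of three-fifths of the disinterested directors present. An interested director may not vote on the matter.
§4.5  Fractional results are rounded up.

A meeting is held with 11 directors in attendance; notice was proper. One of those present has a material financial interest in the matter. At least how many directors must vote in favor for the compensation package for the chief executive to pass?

The compensation package for the chief executive requires three-fifths of the disinterested directors present (11 − 1 = 10).
3/5 of 10 = 6.

6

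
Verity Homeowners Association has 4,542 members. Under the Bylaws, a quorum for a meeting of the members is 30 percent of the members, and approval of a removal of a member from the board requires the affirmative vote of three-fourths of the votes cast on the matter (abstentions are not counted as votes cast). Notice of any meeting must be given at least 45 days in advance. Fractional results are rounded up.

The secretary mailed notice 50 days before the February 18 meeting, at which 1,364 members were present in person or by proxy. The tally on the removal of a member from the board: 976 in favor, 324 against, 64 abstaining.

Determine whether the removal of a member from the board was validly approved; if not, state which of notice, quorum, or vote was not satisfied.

Notice: 50 days given; 45 required. Satisfied.
Quorum: 30% of 4,542 = 1,362.60, rounded up to 1,363; 1,364 present. Satisfied.
Vote: requires three-fourths of the votes cast (1,364 − 64 abstaining = 1,300); 3/4 of 1300 = 975, so 975 needed; 976 in favor. Satisfied.

Valid — all requirements satisfied.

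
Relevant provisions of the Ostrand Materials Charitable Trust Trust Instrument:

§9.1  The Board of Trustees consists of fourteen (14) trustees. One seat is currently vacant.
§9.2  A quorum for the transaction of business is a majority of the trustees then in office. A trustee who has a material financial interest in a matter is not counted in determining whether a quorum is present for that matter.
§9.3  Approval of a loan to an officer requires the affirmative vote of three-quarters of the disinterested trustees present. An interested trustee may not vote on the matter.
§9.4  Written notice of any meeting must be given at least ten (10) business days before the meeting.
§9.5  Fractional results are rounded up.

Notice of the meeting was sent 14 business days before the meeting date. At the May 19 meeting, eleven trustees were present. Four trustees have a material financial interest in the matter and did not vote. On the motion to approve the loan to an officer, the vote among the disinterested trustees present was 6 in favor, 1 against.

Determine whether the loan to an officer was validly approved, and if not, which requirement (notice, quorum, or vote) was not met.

Valid — all requirements satisfied.

Notice: 14 business days given; 10 required (14 ≥ 10). Satisfied.
Quorum: 11 present, but the 4 interested trustees do not count, leaving 7. Quorum is 7. Satisfied.
Vote: the loan to an officer requires three-fourths of the disinterested trustees present (11 − 4 = 7). 3/4 of 7 = 5.25, rounded up to 6, so 6 affirmative votes are needed; 6 voted in favor. Satisfied.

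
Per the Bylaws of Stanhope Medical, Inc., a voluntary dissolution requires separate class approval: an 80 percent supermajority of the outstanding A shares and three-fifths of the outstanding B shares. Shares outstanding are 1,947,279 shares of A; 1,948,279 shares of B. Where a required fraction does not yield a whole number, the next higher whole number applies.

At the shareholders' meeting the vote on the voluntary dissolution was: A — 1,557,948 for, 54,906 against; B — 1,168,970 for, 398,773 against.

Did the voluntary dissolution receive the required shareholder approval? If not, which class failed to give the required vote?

Approved — every class gave the required vote.

A: 4/5 of 1947279 = 1557823.20, rounded up to 1557824; 1,557,824 required, 1,557,948 in favor — approved.
B: 3/5 of 1948279 = 1168967.40, rounded up to 1168968; 1,168,968 required, 1,168,970 in favor — approved.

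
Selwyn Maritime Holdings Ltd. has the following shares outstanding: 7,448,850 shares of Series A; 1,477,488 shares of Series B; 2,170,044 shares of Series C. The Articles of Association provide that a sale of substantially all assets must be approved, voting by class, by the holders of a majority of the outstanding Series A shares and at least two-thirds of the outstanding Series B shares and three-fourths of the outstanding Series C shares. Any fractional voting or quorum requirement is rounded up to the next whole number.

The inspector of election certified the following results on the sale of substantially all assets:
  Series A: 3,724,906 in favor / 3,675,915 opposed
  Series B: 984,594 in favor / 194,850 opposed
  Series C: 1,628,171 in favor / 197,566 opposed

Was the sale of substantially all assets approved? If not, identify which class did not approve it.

Series A: a majority of 7448850 is 3724426; 3,724,426 required, 3,724,906 in favor — approved.
Series B: 2/3 of 1477488 = 984992; 984,992 required, 984,594 in favor — not approved.
Series C: 3/4 of 2170044 = 1627533; 1,627,533 required, 1,628,171 in favor — approved.

Not approved — the Series B shares did not give the required vote.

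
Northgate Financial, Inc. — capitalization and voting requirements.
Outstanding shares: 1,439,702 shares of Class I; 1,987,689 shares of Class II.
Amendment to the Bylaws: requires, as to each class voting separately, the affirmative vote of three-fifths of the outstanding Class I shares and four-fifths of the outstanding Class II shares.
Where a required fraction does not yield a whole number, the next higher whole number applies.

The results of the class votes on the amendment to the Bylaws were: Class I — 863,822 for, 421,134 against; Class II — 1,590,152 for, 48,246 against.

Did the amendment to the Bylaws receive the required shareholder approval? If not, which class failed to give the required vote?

Class I: 3/5 of 1439702 = 863821.20, rounded up to 863822; 863,822 required, 863,822 in favor — approved.
Class II: 4/5 of 1987689 = 1590151.20, rounded up to 1590152; 1,590,152 required, 1,590,152 in favor — approved.

Approved — every class gave the required vote.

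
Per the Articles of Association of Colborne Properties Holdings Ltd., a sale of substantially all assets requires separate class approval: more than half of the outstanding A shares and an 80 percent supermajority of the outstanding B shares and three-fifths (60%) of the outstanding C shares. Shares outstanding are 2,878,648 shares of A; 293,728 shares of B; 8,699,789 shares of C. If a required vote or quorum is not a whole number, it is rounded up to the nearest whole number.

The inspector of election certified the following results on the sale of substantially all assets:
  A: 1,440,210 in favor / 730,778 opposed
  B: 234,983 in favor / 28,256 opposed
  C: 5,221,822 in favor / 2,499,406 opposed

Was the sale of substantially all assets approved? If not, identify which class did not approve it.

Approved — every class gave the required vote.

A: a majority of 2878648 is 1439325; 1,439,325 required, 1,440,210 in favor — approved.
B: 4/5 of 293728 = 234982.40, rounded up to 234983; 234,983 required, 234,983 in favor — approved.
C: 3/5 of 8699789 = 5219873.40, rounded up to 5219874; 5,219,874 required, 5,221,822 in favor — approved.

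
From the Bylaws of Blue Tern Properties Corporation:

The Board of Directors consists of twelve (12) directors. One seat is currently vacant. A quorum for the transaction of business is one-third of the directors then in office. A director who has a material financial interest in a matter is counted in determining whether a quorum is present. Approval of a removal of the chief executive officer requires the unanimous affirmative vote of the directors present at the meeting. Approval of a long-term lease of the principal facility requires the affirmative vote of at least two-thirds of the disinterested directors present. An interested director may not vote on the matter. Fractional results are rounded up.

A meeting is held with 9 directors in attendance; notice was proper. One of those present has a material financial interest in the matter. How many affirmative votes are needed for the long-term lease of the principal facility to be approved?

6

The long-term lease of the principal facility requires two-thirds of the disinterested directors present (9 − 1 = 8).
2/3 of 8 = 5.33, rounded up to 6.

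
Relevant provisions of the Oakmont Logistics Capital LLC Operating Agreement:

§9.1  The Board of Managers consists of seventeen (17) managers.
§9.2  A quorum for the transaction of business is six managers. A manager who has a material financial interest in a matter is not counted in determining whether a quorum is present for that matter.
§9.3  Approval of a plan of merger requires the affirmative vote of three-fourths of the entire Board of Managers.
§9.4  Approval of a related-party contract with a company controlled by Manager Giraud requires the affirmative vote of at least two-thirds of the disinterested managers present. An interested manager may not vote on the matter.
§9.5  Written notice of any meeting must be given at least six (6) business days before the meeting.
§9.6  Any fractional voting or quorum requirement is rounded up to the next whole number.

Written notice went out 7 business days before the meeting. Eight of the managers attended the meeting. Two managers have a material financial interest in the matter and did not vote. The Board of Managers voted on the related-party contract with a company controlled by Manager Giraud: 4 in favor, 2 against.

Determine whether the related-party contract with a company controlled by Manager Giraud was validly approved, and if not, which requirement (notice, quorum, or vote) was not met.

Valid — all requirements satisfied.

Notice: 7 business days given; 6 required (7 ≥ 6). Satisfied.
Quorum: 8 present, but the 2 interested managers do not count, leaving 6. Quorum is 6. Satisfied.
Vote: the related-party contract with a company controlled by Manager Giraud requires two-thirds of the disinterested managers present (8 − 2 = 6). 2/3 of 6 = 4, so 4 affirmative votes are needed; 4 voted in favor. Satisfied.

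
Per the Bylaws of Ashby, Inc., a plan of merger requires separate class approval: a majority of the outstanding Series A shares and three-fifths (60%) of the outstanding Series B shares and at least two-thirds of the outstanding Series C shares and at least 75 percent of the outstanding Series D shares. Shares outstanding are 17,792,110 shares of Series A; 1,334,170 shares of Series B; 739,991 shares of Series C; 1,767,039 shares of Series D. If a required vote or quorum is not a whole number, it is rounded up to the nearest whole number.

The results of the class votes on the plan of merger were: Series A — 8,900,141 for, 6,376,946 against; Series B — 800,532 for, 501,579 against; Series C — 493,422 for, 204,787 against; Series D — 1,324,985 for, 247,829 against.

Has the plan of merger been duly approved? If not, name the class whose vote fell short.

Not approved — the Series D shares did not give the required vote.

Series A: a majority of 17792110 is 8896056; 8,896,056 required, 8,900,141 in favor — approved.
Series B: 3/5 of 1334170 = 800502; 800,502 required, 800,532 in favor — approved.
Series C: 2/3 of 739991 = 493327.33, rounded up to 493328; 493,328 required, 493,422 in favor — approved.
Series D: 3/4 of 1767039 = 1325279.25, rounded up to 1325280; 1,325,280 required, 1,324,985 in favor — not approved.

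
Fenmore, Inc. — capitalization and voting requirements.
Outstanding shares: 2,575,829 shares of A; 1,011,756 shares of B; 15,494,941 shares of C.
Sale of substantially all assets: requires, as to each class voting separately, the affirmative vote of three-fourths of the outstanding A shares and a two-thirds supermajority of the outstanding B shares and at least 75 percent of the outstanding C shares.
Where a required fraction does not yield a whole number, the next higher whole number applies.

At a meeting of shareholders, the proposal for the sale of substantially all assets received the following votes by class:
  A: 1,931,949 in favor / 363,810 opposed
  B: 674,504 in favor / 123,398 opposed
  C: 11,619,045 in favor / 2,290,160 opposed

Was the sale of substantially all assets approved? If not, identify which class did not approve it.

A: 3/4 of 2575829 = 1931871.75, rounded up to 1931872; 1,931,872 required, 1,931,949 in favor — approved.
B: 2/3 of 1011756 = 674504; 674,504 required, 674,504 in favor — approved.
C: 3/4 of 15494941 = 11621205.75, rounded up to 11621206; 11,621,206 required, 11,619,045 in favor — not approved.

Not approved — the C shares did not give the required vote.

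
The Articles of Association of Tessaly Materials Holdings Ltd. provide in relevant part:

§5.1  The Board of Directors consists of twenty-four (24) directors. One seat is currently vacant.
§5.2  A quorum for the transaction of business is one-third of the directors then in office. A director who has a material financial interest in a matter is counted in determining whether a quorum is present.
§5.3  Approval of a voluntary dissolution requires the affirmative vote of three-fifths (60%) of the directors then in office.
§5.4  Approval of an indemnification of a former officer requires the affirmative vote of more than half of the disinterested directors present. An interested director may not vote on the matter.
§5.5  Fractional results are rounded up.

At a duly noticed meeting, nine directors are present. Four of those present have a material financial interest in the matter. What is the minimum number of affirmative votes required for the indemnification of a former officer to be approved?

3

The indemnification of a former officer requires a majority of the disinterested directors present (9 − 4 = 5).
A majority of 5 is 3.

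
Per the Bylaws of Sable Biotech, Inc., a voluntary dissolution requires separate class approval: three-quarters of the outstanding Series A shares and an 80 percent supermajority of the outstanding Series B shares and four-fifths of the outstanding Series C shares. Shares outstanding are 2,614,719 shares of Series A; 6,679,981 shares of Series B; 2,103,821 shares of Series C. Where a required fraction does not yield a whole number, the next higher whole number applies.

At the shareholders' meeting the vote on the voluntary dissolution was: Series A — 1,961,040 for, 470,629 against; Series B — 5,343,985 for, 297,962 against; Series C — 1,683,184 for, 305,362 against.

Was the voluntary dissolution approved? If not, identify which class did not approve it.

Approved — every class gave the required vote.

Series A: 3/4 of 2614719 = 1961039.25, rounded up to 1961040; 1,961,040 required, 1,961,040 in favor — approved.
Series B: 4/5 of 6679981 = 5343984.80, rounded up to 5343985; 5,343,985 required, 5,343,985 in favor — approved.
Series C: 4/5 of 2103821 = 1683056.80, rounded up to 1683057; 1,683,057 required, 1,683,184 in favor — approved.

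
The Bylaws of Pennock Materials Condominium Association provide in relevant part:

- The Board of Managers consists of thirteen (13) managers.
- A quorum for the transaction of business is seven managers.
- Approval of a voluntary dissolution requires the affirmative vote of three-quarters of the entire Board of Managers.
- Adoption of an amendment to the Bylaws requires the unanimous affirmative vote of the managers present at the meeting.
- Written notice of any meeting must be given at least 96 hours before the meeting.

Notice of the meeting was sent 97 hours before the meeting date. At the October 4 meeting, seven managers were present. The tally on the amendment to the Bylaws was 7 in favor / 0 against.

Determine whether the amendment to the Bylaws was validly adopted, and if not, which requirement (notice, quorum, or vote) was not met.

Valid — all requirements satisfied.

Notice: 97 hours given; 96 required (97 ≥ 96). Satisfied.
Quorum: 7 present; quorum is 7. Satisfied.
Vote: the amendment to the Bylaws requires the unanimous vote of the managers present (7). Unanimous means all 7, so 7 affirmative votes are needed; 7 voted in favor. Satisfied.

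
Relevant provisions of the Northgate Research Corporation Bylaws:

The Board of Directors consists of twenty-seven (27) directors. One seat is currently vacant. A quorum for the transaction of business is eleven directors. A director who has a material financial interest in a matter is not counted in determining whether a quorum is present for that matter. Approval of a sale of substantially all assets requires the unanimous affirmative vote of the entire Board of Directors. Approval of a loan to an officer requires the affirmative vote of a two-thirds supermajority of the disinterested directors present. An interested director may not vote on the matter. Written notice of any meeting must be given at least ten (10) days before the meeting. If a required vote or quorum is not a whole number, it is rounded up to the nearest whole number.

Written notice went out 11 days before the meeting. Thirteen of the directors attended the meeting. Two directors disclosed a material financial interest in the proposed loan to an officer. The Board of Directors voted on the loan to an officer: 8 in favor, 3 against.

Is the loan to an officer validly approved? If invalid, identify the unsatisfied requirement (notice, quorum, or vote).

Notice: 11 days given; 10 required (11 ≥ 10). Satisfied.
Quorum: 13 present, but the 2 interested directors do not count, leaving 11. Quorum is 11. Satisfied.
Vote: the loan to an officer requires two-thirds of the disinterested directors present (13 − 2 = 11). 2/3 of 11 = 7.33, rounded up to 8, so 8 affirmative votes are needed; 8 voted in favor. Satisfied.

Valid — all requirements satisfied.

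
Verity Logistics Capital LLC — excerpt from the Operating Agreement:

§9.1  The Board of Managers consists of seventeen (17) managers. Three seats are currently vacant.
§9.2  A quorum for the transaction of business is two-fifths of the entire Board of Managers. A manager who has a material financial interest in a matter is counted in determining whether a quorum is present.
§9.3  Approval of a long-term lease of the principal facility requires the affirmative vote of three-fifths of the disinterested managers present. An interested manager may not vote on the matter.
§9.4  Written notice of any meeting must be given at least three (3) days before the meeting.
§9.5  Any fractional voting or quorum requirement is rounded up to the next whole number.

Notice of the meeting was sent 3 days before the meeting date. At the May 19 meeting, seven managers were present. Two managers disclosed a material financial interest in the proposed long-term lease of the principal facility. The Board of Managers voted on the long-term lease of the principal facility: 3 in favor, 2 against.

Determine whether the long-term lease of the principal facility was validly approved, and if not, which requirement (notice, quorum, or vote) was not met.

Notice: 3 days given; 3 required (3 ≥ 3). Satisfied.
Quorum: 7 present (interested managers count toward quorum); quorum is 7. Satisfied.
Vote: the long-term lease of the principal facility requires three-fifths of the disinterested managers present (7 − 2 = 5). 3/5 of 5 = 3, so 3 affirmative votes are needed; 3 voted in favor. Satisfied.

Valid — all requirements satisfied.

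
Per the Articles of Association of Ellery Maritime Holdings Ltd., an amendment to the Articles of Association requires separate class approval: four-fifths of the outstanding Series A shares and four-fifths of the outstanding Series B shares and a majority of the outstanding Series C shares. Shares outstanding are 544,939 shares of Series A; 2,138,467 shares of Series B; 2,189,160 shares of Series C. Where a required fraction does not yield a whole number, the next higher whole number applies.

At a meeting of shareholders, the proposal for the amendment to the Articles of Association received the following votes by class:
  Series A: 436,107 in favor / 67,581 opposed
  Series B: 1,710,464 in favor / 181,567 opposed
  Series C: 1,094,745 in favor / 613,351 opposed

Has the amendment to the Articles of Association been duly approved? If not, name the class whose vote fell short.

Not approved — the Series B shares did not give the required vote.

Series A: 4/5 of 544939 = 435951.20, rounded up to 435952; 435,952 required, 436,107 in favor — approved.
Series B: 4/5 of 2138467 = 1710773.60, rounded up to 1710774; 1,710,774 required, 1,710,464 in favor — not approved.
Series C: a majority of 2189160 is 1094581; 1,094,581 required, 1,094,745 in favor — approved.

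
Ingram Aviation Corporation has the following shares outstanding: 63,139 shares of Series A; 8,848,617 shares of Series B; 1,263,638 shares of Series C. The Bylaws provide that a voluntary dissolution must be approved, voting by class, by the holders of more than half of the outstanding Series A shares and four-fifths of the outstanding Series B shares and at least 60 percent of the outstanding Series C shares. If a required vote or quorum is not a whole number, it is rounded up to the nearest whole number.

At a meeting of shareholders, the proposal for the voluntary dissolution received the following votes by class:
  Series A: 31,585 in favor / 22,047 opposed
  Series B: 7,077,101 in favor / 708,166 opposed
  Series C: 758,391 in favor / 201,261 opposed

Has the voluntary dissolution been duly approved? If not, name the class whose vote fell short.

Series A: a majority of 63139 is 31570; 31,570 required, 31,585 in favor — approved.
Series B: 4/5 of 8848617 = 7078893.60, rounded up to 7078894; 7,078,894 required, 7,077,101 in favor — not approved.
Series C: 3/5 of 1263638 = 758182.80, rounded up to 758183; 758,183 required, 758,391 in favor — approved.

Not approved — the Series B shares did not give the required vote.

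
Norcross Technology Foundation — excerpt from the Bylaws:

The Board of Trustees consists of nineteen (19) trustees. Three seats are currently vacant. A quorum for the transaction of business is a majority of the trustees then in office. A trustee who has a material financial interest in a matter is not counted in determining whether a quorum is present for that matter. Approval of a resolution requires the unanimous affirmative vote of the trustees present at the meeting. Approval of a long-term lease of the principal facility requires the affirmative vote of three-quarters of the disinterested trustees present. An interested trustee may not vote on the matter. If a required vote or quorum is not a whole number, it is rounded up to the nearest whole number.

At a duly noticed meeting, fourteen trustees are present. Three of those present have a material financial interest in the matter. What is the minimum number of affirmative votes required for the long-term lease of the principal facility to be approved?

9

The long-term lease of the principal facility requires three-fourths of the disinterested trustees present (14 − 3 = 11).
3/4 of 11 = 8.25, rounded up to 9.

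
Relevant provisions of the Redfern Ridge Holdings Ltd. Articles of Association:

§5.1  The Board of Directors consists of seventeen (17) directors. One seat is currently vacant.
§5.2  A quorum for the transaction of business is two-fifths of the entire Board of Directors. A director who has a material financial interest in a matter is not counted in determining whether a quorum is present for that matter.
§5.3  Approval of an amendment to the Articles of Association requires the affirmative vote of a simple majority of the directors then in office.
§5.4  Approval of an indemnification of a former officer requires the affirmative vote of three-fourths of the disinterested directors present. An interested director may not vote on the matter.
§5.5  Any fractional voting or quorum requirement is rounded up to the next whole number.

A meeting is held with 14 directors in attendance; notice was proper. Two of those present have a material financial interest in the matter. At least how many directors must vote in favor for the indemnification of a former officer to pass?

The indemnification of a former officer requires three-fourths of the disinterested directors present (14 − 2 = 12).
3/4 of 12 = 9.

9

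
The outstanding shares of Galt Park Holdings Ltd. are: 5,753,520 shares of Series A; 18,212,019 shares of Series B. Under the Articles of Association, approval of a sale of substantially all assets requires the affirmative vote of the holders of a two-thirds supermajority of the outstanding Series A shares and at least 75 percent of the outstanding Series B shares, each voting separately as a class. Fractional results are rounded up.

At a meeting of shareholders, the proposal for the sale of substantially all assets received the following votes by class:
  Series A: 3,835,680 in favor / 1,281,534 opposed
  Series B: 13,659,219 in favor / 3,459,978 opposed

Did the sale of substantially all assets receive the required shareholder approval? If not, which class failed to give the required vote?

Series A: 2/3 of 5753520 = 3835680; 3,835,680 required, 3,835,680 in favor — approved.
Series B: 3/4 of 18212019 = 13659014.25, rounded up to 13659015; 13,659,015 required, 13,659,219 in favor — approved.

Approved — every class gave the required vote.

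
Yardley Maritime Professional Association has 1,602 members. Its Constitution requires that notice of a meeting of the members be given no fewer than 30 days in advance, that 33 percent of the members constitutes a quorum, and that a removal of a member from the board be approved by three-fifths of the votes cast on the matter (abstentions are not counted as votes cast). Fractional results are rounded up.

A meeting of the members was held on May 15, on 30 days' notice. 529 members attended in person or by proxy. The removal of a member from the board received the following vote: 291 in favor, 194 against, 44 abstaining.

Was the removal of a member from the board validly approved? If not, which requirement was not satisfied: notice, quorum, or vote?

Notice: 30 days given; 30 required. Satisfied.
Quorum: 33% of 1,602 = 528.66, rounded up to 529; 529 present. Satisfied.
Vote: requires three-fifths of the votes cast (529 − 44 abstaining = 485); 3/5 of 485 = 291, so 291 needed; 291 in favor. Satisfied.

Valid — all requirements satisfied.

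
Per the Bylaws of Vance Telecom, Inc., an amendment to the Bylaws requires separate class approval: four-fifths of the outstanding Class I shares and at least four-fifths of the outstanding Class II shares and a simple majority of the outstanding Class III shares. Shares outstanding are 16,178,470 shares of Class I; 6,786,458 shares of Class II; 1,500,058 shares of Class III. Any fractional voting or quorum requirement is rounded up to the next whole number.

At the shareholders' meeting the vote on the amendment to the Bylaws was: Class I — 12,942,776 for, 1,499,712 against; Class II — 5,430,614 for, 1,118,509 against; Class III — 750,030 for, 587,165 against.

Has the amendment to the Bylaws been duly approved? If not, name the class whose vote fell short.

Approved — every class gave the required vote.

Class I: 4/5 of 16178470 = 12942776; 12,942,776 required, 12,942,776 in favor — approved.
Class II: 4/5 of 6786458 = 5429166.40, rounded up to 5429167; 5,429,167 required, 5,430,614 in favor — approved.
Class III: a majority of 1500058 is 750030; 750,030 required, 750,030 in favor — approved.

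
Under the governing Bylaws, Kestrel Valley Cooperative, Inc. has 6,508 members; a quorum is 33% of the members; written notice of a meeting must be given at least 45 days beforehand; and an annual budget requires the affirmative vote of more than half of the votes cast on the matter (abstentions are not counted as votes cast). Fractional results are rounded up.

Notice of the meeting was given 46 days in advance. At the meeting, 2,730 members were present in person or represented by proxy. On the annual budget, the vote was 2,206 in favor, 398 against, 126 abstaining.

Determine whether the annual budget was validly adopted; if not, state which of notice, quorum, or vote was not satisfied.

Notice: 46 days given; 45 required. Satisfied.
Quorum: 33% of 6,508 = 2,147.64, rounded up to 2,148; 2,730 present. Satisfied.
Vote: requires a majority of the votes cast (2,730 − 126 abstaining = 2,604); a majority of 2604 is 1303, so 1,303 needed; 2,206 in favor. Satisfied.

Valid — all requirements satisfied.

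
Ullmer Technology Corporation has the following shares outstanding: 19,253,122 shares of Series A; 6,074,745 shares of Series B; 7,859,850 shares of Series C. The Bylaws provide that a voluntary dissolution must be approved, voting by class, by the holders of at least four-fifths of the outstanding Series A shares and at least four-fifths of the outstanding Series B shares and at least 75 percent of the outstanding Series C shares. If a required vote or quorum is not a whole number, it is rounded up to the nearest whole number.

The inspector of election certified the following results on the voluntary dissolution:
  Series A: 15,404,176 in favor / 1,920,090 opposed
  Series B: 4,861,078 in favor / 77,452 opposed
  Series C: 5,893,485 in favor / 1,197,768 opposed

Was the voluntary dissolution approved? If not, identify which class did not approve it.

Series A: 4/5 of 19253122 = 15402497.60, rounded up to 15402498; 15,402,498 required, 15,404,176 in favor — approved.
Series B: 4/5 of 6074745 = 4859796; 4,859,796 required, 4,861,078 in favor — approved.
Series C: 3/4 of 7859850 = 5894887.50, rounded up to 5894888; 5,894,888 required, 5,893,485 in favor — not approved.

Not approved — the Series C shares did not give the required vote.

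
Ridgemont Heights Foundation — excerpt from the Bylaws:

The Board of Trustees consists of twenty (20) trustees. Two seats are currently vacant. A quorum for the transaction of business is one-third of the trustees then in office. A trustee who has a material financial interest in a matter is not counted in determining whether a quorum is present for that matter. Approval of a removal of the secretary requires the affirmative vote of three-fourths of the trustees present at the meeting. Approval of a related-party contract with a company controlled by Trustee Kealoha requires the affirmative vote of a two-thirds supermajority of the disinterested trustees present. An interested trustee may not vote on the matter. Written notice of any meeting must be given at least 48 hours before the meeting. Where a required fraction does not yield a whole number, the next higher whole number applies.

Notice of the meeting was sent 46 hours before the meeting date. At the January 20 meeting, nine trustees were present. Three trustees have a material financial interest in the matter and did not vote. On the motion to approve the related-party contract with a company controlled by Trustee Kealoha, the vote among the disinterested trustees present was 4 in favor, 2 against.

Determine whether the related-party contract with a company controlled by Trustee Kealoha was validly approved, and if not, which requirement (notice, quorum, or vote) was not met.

Invalid — notice requirement not satisfied.

Notice: 46 hours given; 48 required (46 < 48). Not satisfied.
Quorum: 9 present, but the 3 interested trustees do not count, leaving 6. Quorum is 6. Satisfied.
Vote: the related-party contract with a company controlled by Trustee Kealoha requires two-thirds of the disinterested trustees present (9 − 3 = 6). 2/3 of 6 = 4, so 4 affirmative votes are needed; 4 voted in favor. Satisfied.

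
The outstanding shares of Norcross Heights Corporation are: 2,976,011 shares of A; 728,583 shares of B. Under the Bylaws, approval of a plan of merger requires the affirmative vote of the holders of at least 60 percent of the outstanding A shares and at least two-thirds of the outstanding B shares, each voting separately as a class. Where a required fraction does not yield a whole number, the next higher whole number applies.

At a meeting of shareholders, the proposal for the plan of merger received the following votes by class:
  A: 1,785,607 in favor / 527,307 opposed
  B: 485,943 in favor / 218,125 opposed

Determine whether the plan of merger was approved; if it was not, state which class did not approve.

Approved — every class gave the required vote.

A: 3/5 of 2976011 = 1785606.60, rounded up to 1785607; 1,785,607 required, 1,785,607 in favor — approved.
B: 2/3 of 728583 = 485722; 485,722 required, 485,943 in favor — approved.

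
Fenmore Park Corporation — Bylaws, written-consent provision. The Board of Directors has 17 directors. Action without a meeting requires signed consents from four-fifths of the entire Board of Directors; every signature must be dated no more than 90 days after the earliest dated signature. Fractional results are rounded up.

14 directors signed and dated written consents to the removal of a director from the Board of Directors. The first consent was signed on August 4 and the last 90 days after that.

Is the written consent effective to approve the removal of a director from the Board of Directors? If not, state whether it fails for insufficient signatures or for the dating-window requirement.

Signatures required: four-fifths of 17 — 4/5 of 17 = 13.60, rounded up to 14, so 14 needed; 14 signed. Sufficient.
Dating window: the latest signature is 90 days after the earliest; the limit is 90 days. Within the window.

Effective — both the signature and dating-window requirements are satisfied.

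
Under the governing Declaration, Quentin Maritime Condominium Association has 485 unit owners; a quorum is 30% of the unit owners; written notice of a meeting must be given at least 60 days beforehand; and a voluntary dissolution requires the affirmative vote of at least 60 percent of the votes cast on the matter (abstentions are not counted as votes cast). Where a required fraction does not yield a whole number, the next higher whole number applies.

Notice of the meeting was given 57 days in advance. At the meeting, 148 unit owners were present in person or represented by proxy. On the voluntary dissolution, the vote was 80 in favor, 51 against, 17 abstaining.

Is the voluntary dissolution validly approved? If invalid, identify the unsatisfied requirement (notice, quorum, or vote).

Invalid — notice requirement not satisfied.

Notice: 57 days given; 60 required. Not satisfied.
Quorum: 30% of 485 = 145.50, rounded up to 146; 148 present. Satisfied.
Vote: requires three-fifths of the votes cast (148 − 17 abstaining = 131); 3/5 of 131 = 78.60, rounded up to 79, so 79 needed; 80 in favor. Satisfied.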